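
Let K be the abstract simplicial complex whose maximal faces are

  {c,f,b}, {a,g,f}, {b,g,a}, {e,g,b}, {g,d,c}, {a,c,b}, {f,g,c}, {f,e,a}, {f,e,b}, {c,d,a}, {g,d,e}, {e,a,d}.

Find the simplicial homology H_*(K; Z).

H_0 ≅ Z,  H_1 ≅ Z/2,  H_2 = 0.

Take the total order a < b < c < d < e < f < g on the vertex set. Then K (dimension 2) consists of the simplices:

  0-simplices (7): a, b, c, d, e, f, g
  1-simplices (18): ab, ac, ad, ae, af, ag, bc, be, bf, bg, cd, cf, cg, de, dg, ef, eg, fg
  2-simplices (12): abc, abg, acd, ade, aef, afg, bcf, bef, beg, cdg, cfg, deg

giving chain groups C_0 ≅ Z^7, C_1 ≅ Z^18, C_2 ≅ Z^12.

∂_1: C_1 → C_0 is given by ∂[p,q] = [q] − [p].
The resulting 7×18 matrix has rank 6, and its Smith normal form has invariant factors (1,1,1,1,1,1).

∂_2: C_2 → C_1 maps a triangle to the signed sum of its edges. For instance
  ∂deg = eg − dg + de,
  ∂abc = bc − ac + ab.
The 18×12 boundary matrix has rank 12 and Smith normal form diag(1,1,1,1,1,1,1,1,1,1,1,2).

Now H_k = ker ∂_k / im ∂_{k+1}, so:

  H_0: rank C_0 − rank ∂_1 = 7 − 6 = 1, and the invariant factors of ∂_1 are all 1, so H_0 ≅ Z.
  H_1: rank ker ∂_1 − rank ∂_2 = (18 − 6) − 12 = 0, and ∂_2 has invariant factor 2 > 1, so H_1 ≅ Z/2.
  H_2: rank ker ∂_2 − rank ∂_3 = (12 − 12) − 0 = 0, and there is no ∂_3, so H_2 ≅ 0.

As a check, the Euler characteristic is 7 − 18 + 12 = 1, which agrees with 1 − 0 + 0 = 1.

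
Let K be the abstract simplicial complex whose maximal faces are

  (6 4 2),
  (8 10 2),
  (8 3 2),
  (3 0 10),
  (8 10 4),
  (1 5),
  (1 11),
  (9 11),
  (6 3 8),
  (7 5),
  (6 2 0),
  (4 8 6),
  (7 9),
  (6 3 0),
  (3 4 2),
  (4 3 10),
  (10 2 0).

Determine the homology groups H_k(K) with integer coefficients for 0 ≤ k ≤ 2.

Fix the vertex order 0 < 1 < 2 < 3 < 4 < 5 < 6 < 7 < 8 < 9 < 10 < 11 and write every simplex with vertices in increasing order. Then dim K = 2 and the simplices of K are:

  0-simplices (12): [0], [1], [2], [3], [4], [5], [6], [7], [8], [9], [10], [11]
  1-simplices (23): (23 of them)
  2-simplices (12): [0,2,6], [0,2,10], [0,3,6], [0,3,10], [2,3,4], [2,3,8], [2,4,6], [2,8,10], [3,4,10], [3,6,8], [4,6,8], [4,8,10]

so the chain groups are C_0 ≅ Z^12, C_1 ≅ Z^23, C_2 ≅ Z^12.

∂_1: C_1 → C_0 is given by ∂[p,q] = [q] − [p].
This gives a 12×23 integer matrix of rank 10; reducing to Smith normal form yields diagonal entries (1,1,1,1,1,1,1,1,1,1).

Boundary ∂_2: C_2 → C_1 maps a triangle to the signed sum of its edges. For instance
  ∂[0,2,10] = [2,10] − [0,10] + [0,2],
  ∂[0,2,6] = [2,6] − [0,6] + [0,2].
The 23×12 boundary matrix has rank 12 and Smith normal form diag(1,1,1,1,1,1,1,1,1,1,1,2).

From H_k ≅ ker(∂_k) / im(∂_{k+1}) we obtain:

  H_0: rank C_0 − rank ∂_1 = 12 − 10 = 2, and the invariant factors of ∂_1 are all 1, so H_0 = Z^2.
  H_1: rank ker ∂_1 − rank ∂_2 = (23 − 10) − 12 = 1, and ∂_2 has invariant factor 2 > 1, so H_1 = Z ⊕ Z/2Z.
  H_2: rank ker ∂_2 − rank ∂_3 = (12 − 12) − 0 = 0, and there is no ∂_3, so H_2 = 0.

(K is a triangulation of the disjoint union of the circle S^1 and the real projective plane RP^2.)

H_0 ≅ Z^2,  H_1 ≅ Z ⊕ Z/2Z,  H_2 = 0.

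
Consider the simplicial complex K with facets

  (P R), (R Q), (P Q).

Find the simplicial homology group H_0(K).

We work with the vertex ordering P < Q < R. The simplices of K, each written with vertices in increasing order, are:

  0-simplices (3): P, Q, R
  1-simplices (3): PQ, PR, QR

giving chain groups C_0 ≅ Z^3, C_1 ≅ Z^3.

∂_1: C_1 → C_0 is given by ∂[p,q] = [q] − [p]. For instance
  ∂PQ = Q − P.
The 3×3 boundary matrix has rank 2 and Smith normal form diag(1,1).

Now H_k = ker ∂_k / im ∂_{k+1}, so:

  H_0: rank C_0 − rank ∂_1 = 3 − 2 = 1, and the invariant factors of ∂_1 are all 1, so H_0 ≅ Z.

H_0 = Z.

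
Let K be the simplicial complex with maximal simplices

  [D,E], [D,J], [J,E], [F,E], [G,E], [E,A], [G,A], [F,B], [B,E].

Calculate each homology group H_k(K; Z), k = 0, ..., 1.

Fix the vertex order A < B < D < E < F < G < J and write every simplex with vertices in increasing order. Then dim K = 1 and the simplices of K are:

  0-simplices (7): A, B, D, E, F, G, J
  1-simplices (9): AE, AG, BE, BF, DE, DJ, EF, EG, EJ

so the chain groups are C_0 ≅ Z^7, C_1 ≅ Z^9.

The boundary map ∂_1: C_1 → C_0 maps an edge to its endpoints' difference, ∂[p,q] = q − p.
The 7×9 boundary matrix has rank 6 and Smith normal form diag(1,1,1,1,1,1).

From H_k ≅ ker(∂_k) / im(∂_{k+1}) we obtain:

  H_0: rank C_0 − rank ∂_1 = 7 − 6 = 1, and the invariant factors of ∂_1 are all 1, so H_0 = Z.
  H_1: rank ker ∂_1 − rank ∂_2 = (9 − 6) − 0 = 3, and there is no ∂_2, so H_1 = Z^3.

As a check, the Euler characteristic is 7 − 9 = -2, which agrees with 1 − 3 = -2.

H_0 = Z,  H_1 = Z^3.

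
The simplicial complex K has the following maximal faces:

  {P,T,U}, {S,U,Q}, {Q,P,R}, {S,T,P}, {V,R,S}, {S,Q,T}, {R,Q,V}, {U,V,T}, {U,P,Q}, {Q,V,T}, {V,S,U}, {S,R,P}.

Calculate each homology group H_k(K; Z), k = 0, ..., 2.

H_0 = Z,  H_1 = Z/2,  H_2 = 0.

Fix the vertex order P < Q < R < S < T < U < V and write every simplex with vertices in increasing order. Then dim K = 2 and the simplices of K are:

  0-simplices (7): P, Q, R, S, T, U, V
  1-simplices (18): PQ, PR, PS, PT, PU, QR, QS, QT, QU, QV, RS, RV, ST, SU, SV, TU, TV, UV
  2-simplices (12): PQR, PQU, PRS, PST, PTU, QRV, QST, QSU, QTV, RSV, SUV, TUV

so the chain groups are C_0 ≅ Z^7, C_1 ≅ Z^18, C_2 ≅ Z^12.

Boundary ∂_1: C_1 → C_0 sends each edge [p,q] (with p < q) to q − p.
As a 7×18 matrix over Z this has rank 6, with invariant factors (1,1,1,1,1,1).

Boundary ∂_2: C_2 → C_1 maps a triangle to the signed sum of its edges. For instance
  ∂PST = ST − PT + PS,
  ∂PRS = RS − PS + PR.
This gives a 18×12 integer matrix of rank 12; reducing to Smith normal form yields diagonal entries (1,1,1,1,1,1,1,1,1,1,1,2).

Now H_k = ker ∂_k / im ∂_{k+1}, so:

  H_0: rank C_0 − rank ∂_1 = 7 − 6 = 1, and the invariant factors of ∂_1 are all 1, so H_0 = Z.
  H_1: rank ker ∂_1 − rank ∂_2 = (18 − 6) − 12 = 0, and ∂_2 has invariant factor 2 > 1, so H_1 = Z/2.
  H_2: rank ker ∂_2 − rank ∂_3 = (12 − 12) − 0 = 0, and there is no ∂_3, so H_2 = 0.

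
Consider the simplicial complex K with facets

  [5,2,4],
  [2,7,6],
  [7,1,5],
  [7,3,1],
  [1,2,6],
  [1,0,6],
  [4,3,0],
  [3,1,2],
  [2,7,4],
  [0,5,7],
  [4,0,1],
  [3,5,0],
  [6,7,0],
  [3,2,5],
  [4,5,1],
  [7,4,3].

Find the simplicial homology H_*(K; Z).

K has 8 vertices, 24 edges, 16 triangles.
rank ∂_0 = 0, rank ∂_1 = 7 ⇒ b_0 = 8 − 0 − 7 = 1; all invariant factors of ∂_1 are 1 so no torsion. So H_0 ≅ Z.
rank ∂_1 = 7, rank ∂_2 = 15 ⇒ b_1 = 24 − 7 − 15 = 2; all invariant factors of ∂_2 are 1 so no torsion. So H_1 ≅ Z^2.
rank ∂_2 = 15, rank ∂_3 = 0 ⇒ b_2 = 16 − 15 − 0 = 1. So H_2 ≅ Z.

H_0 = Z,  H_1 = Z^2,  H_2 = Z.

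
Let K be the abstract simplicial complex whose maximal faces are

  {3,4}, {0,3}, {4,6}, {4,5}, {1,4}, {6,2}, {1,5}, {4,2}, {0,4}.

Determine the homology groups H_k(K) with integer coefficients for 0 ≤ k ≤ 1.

We work with the vertex ordering 0 < 1 < 2 < 3 < 4 < 5 < 6. The simplices of K, each written with vertices in increasing order, are:

  0-simplices (7): [0], [1], [2], [3], [4], [5], [6]
  1-simplices (9): [0,3], [0,4], [1,4], [1,5], [2,4], [2,6], [3,4], [4,5], [4,6]

Hence C_0 ≅ Z^7, C_1 ≅ Z^9.

∂_1: C_1 → C_0 sends each edge [p,q] (with p < q) to q − p.
The 7×9 boundary matrix has rank 6 and Smith normal form diag(1,1,1,1,1,1).

Computing H_k = (kernel of ∂_k) / (image of ∂_{k+1}):

  H_0: rank C_0 − rank ∂_1 = 7 − 6 = 1, and the invariant factors of ∂_1 are all 1, so H_0 = Z.
  H_1: rank ker ∂_1 − rank ∂_2 = (9 − 6) − 0 = 3, and there is no ∂_2, so H_1 = Z^3.

(K is a triangulation of a wedge of 3 circles.)

H_0 = Z,  H_1 = Z^3.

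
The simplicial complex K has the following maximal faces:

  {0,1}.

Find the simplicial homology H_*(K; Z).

H_0 ≅ Z,  H_1 = 0.

Order the vertices as 0 < 1. Listing each simplex with vertices in this order, K has dimension 1 with simplices:

  0-simplices (2): [0], [1]
  1-simplices (1): [0,1]

so the chain groups are C_0 ≅ Z^2, C_1 ≅ Z^1.

The boundary map ∂_1: C_1 → C_0 is given by ∂[p,q] = [q] − [p].
The resulting 2×1 matrix has rank 1, and its Smith normal form has invariant factors (1).

Computing H_k = (kernel of ∂_k) / (image of ∂_{k+1}):

  H_0: rank C_0 − rank ∂_1 = 2 − 1 = 1, and the invariant factors of ∂_1 are all 1, so H_0 = Z.
  H_1: rank ker ∂_1 − rank ∂_2 = (1 − 1) − 0 = 0, and there is no ∂_2, so H_1 = 0.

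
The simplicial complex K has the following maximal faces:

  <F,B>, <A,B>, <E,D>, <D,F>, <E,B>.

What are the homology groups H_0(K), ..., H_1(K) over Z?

H_0 = Z,  H_1 = Z.

We work with the vertex ordering A < B < D < E < F. The simplices of K, each written with vertices in increasing order, are:

  0-simplices (5): A, B, D, E, F
  1-simplices (5): AB, BE, BF, DE, DF

so the chain groups are C_0 ≅ Z^5, C_1 ≅ Z^5.

The boundary map ∂_1: C_1 → C_0 sends each edge [p,q] (with p < q) to q − p. For instance
  ∂BE = E − B.
As a 5×5 matrix over Z this has rank 4, with invariant factors (1,1,1,1).

Computing H_k = (kernel of ∂_k) / (image of ∂_{k+1}):

  H_0: rank C_0 − rank ∂_1 = 5 − 4 = 1, and the invariant factors of ∂_1 are all 1, so H_0 ≅ Z.
  H_1: rank ker ∂_1 − rank ∂_2 = (5 − 4) − 0 = 1, and there is no ∂_2, so H_1 ≅ Z.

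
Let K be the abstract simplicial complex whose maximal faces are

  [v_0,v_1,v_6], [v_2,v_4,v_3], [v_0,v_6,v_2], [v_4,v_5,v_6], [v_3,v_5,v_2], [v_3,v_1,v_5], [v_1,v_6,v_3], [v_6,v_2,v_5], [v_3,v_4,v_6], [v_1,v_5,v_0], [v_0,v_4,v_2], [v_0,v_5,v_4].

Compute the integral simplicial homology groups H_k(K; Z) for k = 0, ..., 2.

Take the total order v_0 < v_1 < v_2 < v_3 < v_4 < v_5 < v_6 on the vertex set. Then K (dimension 2) consists of the simplices:

  0-simplices (7): [v_0], [v_1], [v_2], [v_3], [v_4], [v_5], [v_6]
  1-simplices (18): (18 of them)
  2-simplices (12): (12 of them)

Hence C_0 ≅ Z^7, C_1 ≅ Z^18, C_2 ≅ Z^12.

Boundary ∂_1: C_1 → C_0 maps an edge to its endpoints' difference, ∂[p,q] = q − p. For instance
  ∂[v_2,v_5] = [v_5] − [v_2].
The 7×18 boundary matrix has rank 6 and Smith normal form diag(1,1,1,1,1,1).

Boundary ∂_2: C_2 → C_1 sends each 2-simplex [p,q,r] to [q,r] − [p,r] + [p,q]. For instance
  ∂[v_3,v_4,v_6] = [v_4,v_6] − [v_3,v_6] + [v_3,v_4],
  ∂[v_2,v_3,v_4] = [v_3,v_4] − [v_2,v_4] + [v_2,v_3].
The 18×12 boundary matrix has rank 12 and Smith normal form diag(1,1,1,1,1,1,1,1,1,1,1,2).

Computing H_k = (kernel of ∂_k) / (image of ∂_{k+1}):

  H_0: rank C_0 − rank ∂_1 = 7 − 6 = 1, and the invariant factors of ∂_1 are all 1, so H_0 ≅ Z.
  H_1: rank ker ∂_1 − rank ∂_2 = (18 − 6) − 12 = 0, and ∂_2 has invariant factor 2 > 1, so H_1 ≅ Z/2.
  H_2: rank ker ∂_2 − rank ∂_3 = (12 − 12) − 0 = 0, and there is no ∂_3, so H_2 ≅ 0.

As a check, the Euler characteristic is 7 − 18 + 12 = 1, which agrees with 1 − 0 + 0 = 1.

H_0 ≅ Z,  H_1 ≅ Z/2,  H_2 = 0.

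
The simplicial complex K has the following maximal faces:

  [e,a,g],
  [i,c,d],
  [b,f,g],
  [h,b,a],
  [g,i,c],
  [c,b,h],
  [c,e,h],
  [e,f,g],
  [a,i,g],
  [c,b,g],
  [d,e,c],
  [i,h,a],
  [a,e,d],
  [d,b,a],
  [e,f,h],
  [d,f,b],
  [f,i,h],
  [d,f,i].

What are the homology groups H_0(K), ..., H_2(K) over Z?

H_0 ≅ Z,  H_1 ≅ Z^2,  H_2 ≅ Z.

K has 9 vertices, 27 edges, 18 triangles.
rank ∂_0 = 0, rank ∂_1 = 8 ⇒ b_0 = 9 − 0 − 8 = 1; all invariant factors of ∂_1 are 1 so no torsion. So H_0 ≅ Z.
rank ∂_1 = 8, rank ∂_2 = 17 ⇒ b_1 = 27 − 8 − 17 = 2; all invariant factors of ∂_2 are 1 so no torsion. So H_1 ≅ Z^2.
rank ∂_2 = 17, rank ∂_3 = 0 ⇒ b_2 = 18 − 17 − 0 = 1. So H_2 ≅ Z.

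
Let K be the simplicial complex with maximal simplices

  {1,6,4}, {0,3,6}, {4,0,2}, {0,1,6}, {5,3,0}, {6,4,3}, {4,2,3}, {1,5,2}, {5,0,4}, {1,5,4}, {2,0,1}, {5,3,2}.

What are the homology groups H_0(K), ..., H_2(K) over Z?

We work with the vertex ordering 0 < 1 < 2 < 3 < 4 < 5 < 6. The simplices of K, each written with vertices in increasing order, are:

  0-simplices (7): [0], [1], [2], [3], [4], [5], [6]
  1-simplices (18): [0,1], [0,2], [0,3], [0,4], [0,5], [0,6], [1,2], [1,4], [1,5], [1,6], [2,3], [2,4], [2,5], [3,4], [3,5], [3,6], [4,5], [4,6]
  2-simplices (12): [0,1,2], [0,1,6], [0,2,4], [0,3,5], [0,3,6], [0,4,5], [1,2,5], [1,4,5], [1,4,6], [2,3,4], [2,3,5], [3,4,6]

Hence C_0 ≅ Z^7, C_1 ≅ Z^18, C_2 ≅ Z^12.

Boundary ∂_1: C_1 → C_0 sends each edge [p,q] (with p < q) to q − p.
As a 7×18 matrix over Z this has rank 6, with invariant factors (1,1,1,1,1,1).

∂_2: C_2 → C_1 sends each 2-simplex [p,q,r] to [q,r] − [p,r] + [p,q]. For instance
  ∂[1,2,5] = [2,5] − [1,5] + [1,2],
  ∂[0,1,2] = [1,2] − [0,2] + [0,1].
As a 18×12 matrix over Z this has rank 12, with invariant factors (1,1,1,1,1,1,1,1,1,1,1,2).

From H_k ≅ ker(∂_k) / im(∂_{k+1}) we obtain:

  H_0: rank C_0 − rank ∂_1 = 7 − 6 = 1, and the invariant factors of ∂_1 are all 1, so H_0 ≅ Z.
  H_1: rank ker ∂_1 − rank ∂_2 = (18 − 6) − 12 = 0, and ∂_2 has invariant factor 2 > 1, so H_1 ≅ Z/2.
  H_2: rank ker ∂_2 − rank ∂_3 = (12 − 12) − 0 = 0, and there is no ∂_3, so H_2 ≅ 0.

As a check, the Euler characteristic is 7 − 18 + 12 = 1, which agrees with 1 − 0 + 0 = 1.

H_0 = Z,  H_1 = Z/2,  H_2 = 0.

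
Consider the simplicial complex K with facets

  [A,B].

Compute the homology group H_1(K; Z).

H_1 ≅ 0.

Fix the vertex order A < B and write every simplex with vertices in increasing order. Then dim K = 1 and the simplices of K are:

  0-simplices (2): A, B
  1-simplices (1): AB

so the chain groups are C_0 ≅ Z^2, C_1 ≅ Z^1.

∂_1: C_1 → C_0 sends each edge [p,q] (with p < q) to q − p.
The resulting 2×1 matrix has rank 1, and its Smith normal form has invariant factors (1).

Now H_k = ker ∂_k / im ∂_{k+1}, so:

  H_1: rank ker ∂_1 − rank ∂_2 = (1 − 1) − 0 = 0, and there is no ∂_2, so H_1 = 0.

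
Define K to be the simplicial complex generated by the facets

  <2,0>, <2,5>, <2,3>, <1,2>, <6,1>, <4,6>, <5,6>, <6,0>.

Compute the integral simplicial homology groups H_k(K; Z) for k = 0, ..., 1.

H_0 = Z,  H_1 = Z^2.

Fix the vertex order 0 < 1 < 2 < 3 < 4 < 5 < 6 and write every simplex with vertices in increasing order. Then dim K = 1 and the simplices of K are:

  0-simplices (7): [0], [1], [2], [3], [4], [5], [6]
  1-simplices (8): [0,2], [0,6], [1,2], [1,6], [2,3], [2,5], [4,6], [5,6]

Hence C_0 ≅ Z^7, C_1 ≅ Z^8.

∂_1: C_1 → C_0 sends each edge [p,q] (with p < q) to q − p. For instance
  ∂[1,6] = [6] − [1].
As a 7×8 matrix over Z this has rank 6, with invariant factors (1,1,1,1,1,1).

Computing H_k = (kernel of ∂_k) / (image of ∂_{k+1}):

  H_0: rank C_0 − rank ∂_1 = 7 − 6 = 1, and the invariant factors of ∂_1 are all 1, so H_0 = Z.
  H_1: rank ker ∂_1 − rank ∂_2 = (8 − 6) − 0 = 2, and there is no ∂_2, so H_1 = Z^2.

As a check, the Euler characteristic is 7 − 8 = -1, which agrees with 1 − 2 = -1.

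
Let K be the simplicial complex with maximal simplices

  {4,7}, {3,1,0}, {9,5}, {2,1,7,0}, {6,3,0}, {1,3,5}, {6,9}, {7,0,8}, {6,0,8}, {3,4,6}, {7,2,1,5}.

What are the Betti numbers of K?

b_0 = 1, b_1 = 2, b_2 = 0, b_3 = 0.

Take the total order 0 < 1 < 2 < 3 < 4 < 5 < 6 < 7 < 8 < 9 on the vertex set. Then K (dimension 3) consists of the simplices:

  0-simplices (10): [0], [1], [2], [3], [4], [5], [6], [7], [8], [9]
  1-simplices (22): [0,1], [0,2], [0,3], [0,6], [0,7], [0,8], [1,2], [1,3], [1,5], [1,7], [2,5], [2,7], [3,4], [3,5], [3,6], [4,6], [4,7], [5,7], [5,9], [6,8], [6,9], [7,8]
  2-simplices (13): [0,1,2], [0,1,3], [0,1,7], [0,2,7], [0,3,6], [0,6,8], [0,7,8], [1,2,5], [1,2,7], [1,3,5], [1,5,7], [2,5,7], [3,4,6]
  3-simplices (2): [0,1,2,7], [1,2,5,7]

Hence C_0 ≅ Z^10, C_1 ≅ Z^22, C_2 ≅ Z^13, C_3 ≅ Z^2.

The boundary map ∂_1: C_1 → C_0 sends each edge [p,q] (with p < q) to q − p. For instance
  ∂[6,9] = [9] − [6].
The 10×22 boundary matrix has rank 9 and Smith normal form diag(1,1,1,1,1,1,1,1,1).

The boundary map ∂_2: C_2 → C_1 acts by ∂[p,q,r] = [q,r] − [p,r] + [p,q]. For instance
  ∂[1,5,7] = [5,7] − [1,7] + [1,5],
  ∂[1,2,7] = [2,7] − [1,7] + [1,2].
This gives a 22×13 integer matrix of rank 11; reducing to Smith normal form yields diagonal entries (1,1,1,1,1,1,1,1,1,1,1).

Boundary ∂_3: C_3 → C_2 sends each 3-simplex σ to the alternating sum Σ_i (−1)^i (σ with its i-th vertex removed). For instance
  ∂[1,2,5,7] = [2,5,7] − [1,5,7] + [1,2,7] − [1,2,5],
  ∂[0,1,2,7] = [1,2,7] − [0,2,7] + [0,1,7] − [0,1,2].
As a 13×2 matrix over Z this has rank 2, with invariant factors (1,1).

Now H_k = ker ∂_k / im ∂_{k+1}, so:

  H_0: rank C_0 − rank ∂_1 = 10 − 9 = 1, and the invariant factors of ∂_1 are all 1, so H_0 ≅ Z.
  H_1: rank ker ∂_1 − rank ∂_2 = (22 − 9) − 11 = 2, and the invariant factors of ∂_2 are all 1, so H_1 ≅ Z^2.
  H_2: rank ker ∂_2 − rank ∂_3 = (13 − 11) − 2 = 0, and the invariant factors of ∂_3 are all 1, so H_2 ≅ 0.
  H_3: rank ker ∂_3 − rank ∂_4 = (2 − 2) − 0 = 0, and there is no ∂_4, so H_3 ≅ 0.

Hence the Betti numbers are b_0 = 1, b_1 = 2, b_2 = 0, b_3 = 0.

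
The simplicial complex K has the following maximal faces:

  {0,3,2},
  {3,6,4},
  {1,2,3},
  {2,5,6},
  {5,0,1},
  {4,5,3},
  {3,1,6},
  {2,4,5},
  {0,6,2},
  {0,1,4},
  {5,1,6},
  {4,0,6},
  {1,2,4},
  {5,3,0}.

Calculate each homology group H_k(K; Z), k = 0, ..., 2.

H_0 ≅ Z,  H_1 ≅ Z^2,  H_2 ≅ Z.

Take the total order 0 < 1 < 2 < 3 < 4 < 5 < 6 on the vertex set. Then K (dimension 2) consists of the simplices:

  0-simplices (7): [0], [1], [2], [3], [4], [5], [6]
  1-simplices (21): [0,1], [0,2], [0,3], [0,4], [0,5], [0,6], [1,2], [1,3], [1,4], [1,5], [1,6], [2,3], [2,4], [2,5], [2,6], [3,4], [3,5], [3,6], [4,5], [4,6], [5,6]
  2-simplices (14): [0,1,4], [0,1,5], [0,2,3], [0,2,6], [0,3,5], [0,4,6], [1,2,3], [1,2,4], [1,3,6], [1,5,6], [2,4,5], [2,5,6], [3,4,5], [3,4,6]

giving chain groups C_0 ≅ Z^7, C_1 ≅ Z^21, C_2 ≅ Z^14.

Boundary ∂_1: C_1 → C_0 is given by ∂[p,q] = [q] − [p]. For instance
  ∂[1,6] = [6] − [1].
The resulting 7×21 matrix has rank 6, and its Smith normal form has invariant factors (1,1,1,1,1,1).

The boundary map ∂_2: C_2 → C_1 sends each 2-simplex [p,q,r] to [q,r] − [p,r] + [p,q]. For instance
  ∂[2,4,5] = [4,5] − [2,5] + [2,4],
  ∂[1,2,4] = [2,4] − [1,4] + [1,2].
The resulting 21×14 matrix has rank 13, and its Smith normal form has invariant factors (1,1,1,1,1,1,1,1,1,1,1,1,1).

Now H_k = ker ∂_k / im ∂_{k+1}, so:

  H_0: rank C_0 − rank ∂_1 = 7 − 6 = 1, and the invariant factors of ∂_1 are all 1, so H_0 ≅ Z.
  H_1: rank ker ∂_1 − rank ∂_2 = (21 − 6) − 13 = 2, and the invariant factors of ∂_2 are all 1, so H_1 ≅ Z^2.
  H_2: rank ker ∂_2 − rank ∂_3 = (14 − 13) − 0 = 1, and there is no ∂_3, so H_2 ≅ Z.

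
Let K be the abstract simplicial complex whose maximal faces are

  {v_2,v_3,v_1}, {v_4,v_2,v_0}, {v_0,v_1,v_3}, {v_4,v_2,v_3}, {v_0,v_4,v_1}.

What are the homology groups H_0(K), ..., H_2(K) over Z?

H_0 ≅ Z,  H_1 ≅ Z,  H_2 = 0.

Take the total order v_0 < v_1 < v_2 < v_3 < v_4 on the vertex set. Then K (dimension 2) consists of the simplices:

  0-simplices (5): [v_0], [v_1], [v_2], [v_3], [v_4]
  1-simplices (10): [v_0,v_1], [v_0,v_2], [v_0,v_3], [v_0,v_4], [v_1,v_2], [v_1,v_3], [v_1,v_4], [v_2,v_3], [v_2,v_4], [v_3,v_4]
  2-simplices (5): [v_0,v_1,v_3], [v_0,v_1,v_4], [v_0,v_2,v_4], [v_1,v_2,v_3], [v_2,v_3,v_4]

giving chain groups C_0 ≅ Z^5, C_1 ≅ Z^10, C_2 ≅ Z^5.

Boundary ∂_1: C_1 → C_0 is given by ∂[p,q] = [q] − [p]. For instance
  ∂[v_1,v_3] = [v_3] − [v_1].
As a 5×10 matrix over Z this has rank 4, with invariant factors (1,1,1,1).

Boundary ∂_2: C_2 → C_1 sends each 2-simplex [p,q,r] to [q,r] − [p,r] + [p,q]. For instance
  ∂[v_0,v_2,v_4] = [v_2,v_4] − [v_0,v_4] + [v_0,v_2],
  ∂[v_1,v_2,v_3] = [v_2,v_3] − [v_1,v_3] + [v_1,v_2].
As a 10×5 matrix over Z this has rank 5, with invariant factors (1,1,1,1,1).

Now H_k = ker ∂_k / im ∂_{k+1}, so:

  H_0: rank C_0 − rank ∂_1 = 5 − 4 = 1, and the invariant factors of ∂_1 are all 1, so H_0 ≅ Z.
  H_1: rank ker ∂_1 − rank ∂_2 = (10 − 4) − 5 = 1, and the invariant factors of ∂_2 are all 1, so H_1 ≅ Z.
  H_2: rank ker ∂_2 − rank ∂_3 = (5 − 5) − 0 = 0, and there is no ∂_3, so H_2 ≅ 0.

(K is a triangulation of the Möbius band.)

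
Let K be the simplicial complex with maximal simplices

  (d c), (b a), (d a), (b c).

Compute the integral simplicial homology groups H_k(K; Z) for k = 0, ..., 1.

H_0 ≅ Z,  H_1 ≅ Z.

Order the vertices as a < b < c < d. Listing each simplex with vertices in this order, K has dimension 1 with simplices:

  0-simplices (4): a, b, c, d
  1-simplices (4): ab, ad, bc, cd

giving chain groups C_0 ≅ Z^4, C_1 ≅ Z^4.

The boundary map ∂_1: C_1 → C_0 maps an edge to its endpoints' difference, ∂[p,q] = q − p. For instance
  ∂ab = b − a.
The resulting 4×4 matrix has rank 3, and its Smith normal form has invariant factors (1,1,1).

Reading off H_k = ker ∂_k / im ∂_{k+1}:

  H_0: rank C_0 − rank ∂_1 = 4 − 3 = 1, and the invariant factors of ∂_1 are all 1, so H_0 = Z.
  H_1: rank ker ∂_1 − rank ∂_2 = (4 − 3) − 0 = 1, and there is no ∂_2, so H_1 = Z.

(K is a triangulation of the circle S^1.)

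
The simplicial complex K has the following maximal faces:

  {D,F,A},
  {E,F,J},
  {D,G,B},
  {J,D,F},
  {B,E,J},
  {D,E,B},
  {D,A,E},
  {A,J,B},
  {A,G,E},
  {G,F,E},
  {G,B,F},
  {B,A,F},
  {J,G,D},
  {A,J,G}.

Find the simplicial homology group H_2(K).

Fix the vertex order A < B < D < E < F < G < J and write every simplex with vertices in increasing order. Then dim K = 2 and the simplices of K are:

  0-simplices (7): A, B, D, E, F, G, J
  1-simplices (21): AB, AD, AE, AF, AG, AJ, BD, BE, BF, BG, BJ, DE, DF, DG, DJ, EF, EG, EJ, FG, FJ, GJ
  2-simplices (14): ABF, ABJ, ADE, ADF, AEG, AGJ, BDE, BDG, BEJ, BFG, DFJ, DGJ, EFG, EFJ

giving chain groups C_0 ≅ Z^7, C_1 ≅ Z^21, C_2 ≅ Z^14.

The boundary map ∂_1: C_1 → C_0 is given by ∂[p,q] = [q] − [p]. For instance
  ∂BG = G − B.
The resulting 7×21 matrix has rank 6, and its Smith normal form has invariant factors (1,1,1,1,1,1).

The boundary map ∂_2: C_2 → C_1 acts by ∂[p,q,r] = [q,r] − [p,r] + [p,q]. For instance
  ∂DFJ = FJ − DJ + DF,
  ∂DGJ = GJ − DJ + DG.
The 21×14 boundary matrix has rank 13 and Smith normal form diag(1,1,1,1,1,1,1,1,1,1,1,1,1).

From H_k ≅ ker(∂_k) / im(∂_{k+1}) we obtain:

  H_2: rank ker ∂_2 − rank ∂_3 = (14 − 13) − 0 = 1, and there is no ∂_3, so H_2 ≅ Z.

(K is a triangulation of the torus T^2.)

H_2 ≅ Z.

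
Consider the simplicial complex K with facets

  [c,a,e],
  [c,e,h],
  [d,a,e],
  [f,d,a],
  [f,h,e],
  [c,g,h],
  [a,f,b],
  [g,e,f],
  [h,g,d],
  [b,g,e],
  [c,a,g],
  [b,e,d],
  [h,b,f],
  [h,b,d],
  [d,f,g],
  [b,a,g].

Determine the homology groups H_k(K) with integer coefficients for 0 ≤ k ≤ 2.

Fix the vertex order a < b < c < d < e < f < g < h and write every simplex with vertices in increasing order. Then dim K = 2 and the simplices of K are:

  0-simplices (8): a, b, c, d, e, f, g, h
  1-simplices (24): ab, ac, ad, ae, af, ag, bd, be, bf, bg, bh, ce, cg, ch, de, df, dg, dh, ef, eg, eh, fg, fh, gh
  2-simplices (16): abf, abg, ace, acg, ade, adf, bde, bdh, beg, bfh, ceh, cgh, dfg, dgh, efg, efh

Hence C_0 ≅ Z^8, C_1 ≅ Z^24, C_2 ≅ Z^16.

The boundary map ∂_1: C_1 → C_0 maps an edge to its endpoints' difference, ∂[p,q] = q − p. For instance
  ∂gh = h − g.
The 8×24 boundary matrix has rank 7 and Smith normal form diag(1,1,1,1,1,1,1).

The boundary map ∂_2: C_2 → C_1 acts by ∂[p,q,r] = [q,r] − [p,r] + [p,q]. For instance
  ∂bfh = fh − bh + bf,
  ∂abg = bg − ag + ab.
This gives a 24×16 integer matrix of rank 15; reducing to Smith normal form yields diagonal entries (1,1,1,1,1,1,1,1,1,1,1,1,1,1,1).

Reading off H_k = ker ∂_k / im ∂_{k+1}:

  H_0: rank C_0 − rank ∂_1 = 8 − 7 = 1, and the invariant factors of ∂_1 are all 1, so H_0 ≅ Z.
  H_1: rank ker ∂_1 − rank ∂_2 = (24 − 7) − 15 = 2, and the invariant factors of ∂_2 are all 1, so H_1 ≅ Z^2.
  H_2: rank ker ∂_2 − rank ∂_3 = (16 − 15) − 0 = 1, and there is no ∂_3, so H_2 ≅ Z.

As a check, the Euler characteristic is 8 − 24 + 16 = 0, which agrees with 1 − 2 + 1 = 0.

H_0 = Z,  H_1 = Z^2,  H_2 = Z.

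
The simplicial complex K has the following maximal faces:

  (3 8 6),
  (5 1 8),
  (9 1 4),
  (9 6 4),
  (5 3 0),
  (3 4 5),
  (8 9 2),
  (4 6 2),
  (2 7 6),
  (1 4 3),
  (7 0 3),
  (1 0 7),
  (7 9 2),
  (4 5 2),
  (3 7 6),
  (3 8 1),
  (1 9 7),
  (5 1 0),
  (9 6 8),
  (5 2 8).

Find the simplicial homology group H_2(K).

H_2 ≅ 0.

Order the vertices as 0 < 1 < 2 < 3 < 4 < 5 < 6 < 7 < 8 < 9. Listing each simplex with vertices in this order, K has dimension 2 with simplices:

  0-simplices (10): [0], [1], [2], [3], [4], [5], [6], [7], [8], [9]
  1-simplices (30): (30 of them)
  2-simplices (20): (20 of them)

giving chain groups C_0 ≅ Z^10, C_1 ≅ Z^30, C_2 ≅ Z^20.

Boundary ∂_1: C_1 → C_0 sends each edge [p,q] (with p < q) to q − p.
The 10×30 boundary matrix has rank 9 and Smith normal form diag(1,1,1,1,1,1,1,1,1).

Boundary ∂_2: C_2 → C_1 maps a triangle to the signed sum of its edges. For instance
  ∂[0,1,5] = [1,5] − [0,5] + [0,1],
  ∂[0,3,5] = [3,5] − [0,5] + [0,3].
As a 30×20 matrix over Z this has rank 20, with invariant factors (1,1,1,1,1,1,1,1,1,1,1,1,1,1,1,1,1,1,1,2).

From H_k ≅ ker(∂_k) / im(∂_{k+1}) we obtain:

  H_2: rank ker ∂_2 − rank ∂_3 = (20 − 20) − 0 = 0, and there is no ∂_3, so H_2 = 0.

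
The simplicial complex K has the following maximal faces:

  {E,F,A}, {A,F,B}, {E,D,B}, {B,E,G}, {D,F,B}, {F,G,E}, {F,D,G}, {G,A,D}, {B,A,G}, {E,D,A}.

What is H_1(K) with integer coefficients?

K has 6 vertices, 15 edges, 10 triangles.
rank ∂_1 = 5, rank ∂_2 = 10 ⇒ b_1 = 15 − 5 − 10 = 0; ∂_2 has invariant factor(s) [2] giving torsion. So H_1 = Z/2.

H_1 = Z/2.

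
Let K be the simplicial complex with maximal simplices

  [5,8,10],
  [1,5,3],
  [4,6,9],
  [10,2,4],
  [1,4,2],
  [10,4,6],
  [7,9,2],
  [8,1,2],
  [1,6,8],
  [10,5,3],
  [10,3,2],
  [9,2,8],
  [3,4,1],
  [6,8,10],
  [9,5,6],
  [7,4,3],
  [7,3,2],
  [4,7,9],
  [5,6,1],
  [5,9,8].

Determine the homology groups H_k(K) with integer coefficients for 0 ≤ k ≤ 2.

H_0 ≅ Z,  H_1 ≅ Z ⊕ Z_2,  H_2 = 0.

Order the vertices as 1 < 2 < 3 < 4 < 5 < 6 < 7 < 8 < 9 < 10. Listing each simplex with vertices in this order, K has dimension 2 with simplices:

  0-simplices (10): [1], [2], [3], [4], [5], [6], [7], [8], [9], [10]
  1-simplices (30): (30 of them)
  2-simplices (20): (20 of them)

giving chain groups C_0 ≅ Z^10, C_1 ≅ Z^30, C_2 ≅ Z^20.

Boundary ∂_1: C_1 → C_0 is given by ∂[p,q] = [q] − [p]. For instance
  ∂[2,10] = [10] − [2].
The 10×30 boundary matrix has rank 9 and Smith normal form diag(1,1,1,1,1,1,1,1,1).

∂_2: C_2 → C_1 sends each 2-simplex [p,q,r] to [q,r] − [p,r] + [p,q]. For instance
  ∂[1,3,5] = [3,5] − [1,5] + [1,3],
  ∂[1,6,8] = [6,8] − [1,8] + [1,6].
As a 30×20 matrix over Z this has rank 20, with invariant factors (1,1,1,1,1,1,1,1,1,1,1,1,1,1,1,1,1,1,1,2).

Now H_k = ker ∂_k / im ∂_{k+1}, so:

  H_0: rank C_0 − rank ∂_1 = 10 − 9 = 1, and the invariant factors of ∂_1 are all 1, so H_0 ≅ Z.
  H_1: rank ker ∂_1 − rank ∂_2 = (30 − 9) − 20 = 1, and ∂_2 has invariant factor 2 > 1, so H_1 ≅ Z ⊕ Z_2.
  H_2: rank ker ∂_2 − rank ∂_3 = (20 − 20) − 0 = 0, and there is no ∂_3, so H_2 ≅ 0.

As a check, the Euler characteristic is 10 − 30 + 20 = 0, which agrees with 1 − 1 + 0 = 0.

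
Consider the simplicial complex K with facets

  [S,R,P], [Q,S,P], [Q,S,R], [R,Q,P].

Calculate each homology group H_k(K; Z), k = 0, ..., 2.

H_0 = Z,  H_1 = 0,  H_2 = Z.

Fix the vertex order P < Q < R < S and write every simplex with vertices in increasing order. Then dim K = 2 and the simplices of K are:

  0-simplices (4): P, Q, R, S
  1-simplices (6): PQ, PR, PS, QR, QS, RS
  2-simplices (4): PQR, PQS, PRS, QRS

so the chain groups are C_0 ≅ Z^4, C_1 ≅ Z^6, C_2 ≅ Z^4.

Boundary ∂_1: C_1 → C_0 sends each edge [p,q] (with p < q) to q − p. For instance
  ∂RS = S − R.
As a 4×6 matrix over Z this has rank 3, with invariant factors (1,1,1).

The boundary map ∂_2: C_2 → C_1 sends each 2-simplex [p,q,r] to [q,r] − [p,r] + [p,q]. For instance
  ∂PQS = QS − PS + PQ,
  ∂PRS = RS − PS + PR.
As a 6×4 matrix over Z this has rank 3, with invariant factors (1,1,1).

From H_k ≅ ker(∂_k) / im(∂_{k+1}) we obtain:

  H_0: rank C_0 − rank ∂_1 = 4 − 3 = 1, and the invariant factors of ∂_1 are all 1, so H_0 = Z.
  H_1: rank ker ∂_1 − rank ∂_2 = (6 − 3) − 3 = 0, and the invariant factors of ∂_2 are all 1, so H_1 = 0.
  H_2: rank ker ∂_2 − rank ∂_3 = (4 − 3) − 0 = 1, and there is no ∂_3, so H_2 = Z.

As a check, the Euler characteristic is 4 − 6 + 4 = 2, which agrees with 1 − 0 + 1 = 2.
(K is a triangulation of the 2-sphere S^2.)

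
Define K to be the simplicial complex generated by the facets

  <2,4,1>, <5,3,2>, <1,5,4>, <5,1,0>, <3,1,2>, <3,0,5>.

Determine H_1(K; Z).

Fix the vertex order 0 < 1 < 2 < 3 < 4 < 5 and write every simplex with vertices in increasing order. Then dim K = 2 and the simplices of K are:

  0-simplices (6): [0], [1], [2], [3], [4], [5]
  1-simplices (12): [0,1], [0,3], [0,5], [1,2], [1,3], [1,4], [1,5], [2,3], [2,4], [2,5], [3,5], [4,5]
  2-simplices (6): [0,1,5], [0,3,5], [1,2,3], [1,2,4], [1,4,5], [2,3,5]

giving chain groups C_0 ≅ Z^6, C_1 ≅ Z^12, C_2 ≅ Z^6.

Boundary ∂_1: C_1 → C_0 is given by ∂[p,q] = [q] − [p]. For instance
  ∂[2,5] = [5] − [2].
The resulting 6×12 matrix has rank 5, and its Smith normal form has invariant factors (1,1,1,1,1).

The boundary map ∂_2: C_2 → C_1 acts by ∂[p,q,r] = [q,r] − [p,r] + [p,q]. For instance
  ∂[2,3,5] = [3,5] − [2,5] + [2,3],
  ∂[1,2,3] = [2,3] − [1,3] + [1,2].
This gives a 12×6 integer matrix of rank 6; reducing to Smith normal form yields diagonal entries (1,1,1,1,1,1).

Reading off H_k = ker ∂_k / im ∂_{k+1}:

  H_1: rank ker ∂_1 − rank ∂_2 = (12 − 5) − 6 = 1, and the invariant factors of ∂_2 are all 1, so H_1 = Z.

H_1 = Z.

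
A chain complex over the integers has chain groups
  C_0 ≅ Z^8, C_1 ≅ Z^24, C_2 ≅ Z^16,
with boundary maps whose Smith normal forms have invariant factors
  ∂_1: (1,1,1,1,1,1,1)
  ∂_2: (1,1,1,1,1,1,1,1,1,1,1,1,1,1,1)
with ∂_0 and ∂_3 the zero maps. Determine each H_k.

H_0: b_0 = 8 − 0 − 7 = 1; torsion from ∂_1 factors > 1: none. So H_0 = Z.
H_1: b_1 = 24 − 7 − 15 = 2; torsion from ∂_2 factors > 1: none. So H_1 = Z^2.
H_2: b_2 = 16 − 15 − 0 = 1; torsion from ∂_3 factors > 1: none. So H_2 = Z.

H_0 = Z,  H_1 = Z^2,  H_2 = Z.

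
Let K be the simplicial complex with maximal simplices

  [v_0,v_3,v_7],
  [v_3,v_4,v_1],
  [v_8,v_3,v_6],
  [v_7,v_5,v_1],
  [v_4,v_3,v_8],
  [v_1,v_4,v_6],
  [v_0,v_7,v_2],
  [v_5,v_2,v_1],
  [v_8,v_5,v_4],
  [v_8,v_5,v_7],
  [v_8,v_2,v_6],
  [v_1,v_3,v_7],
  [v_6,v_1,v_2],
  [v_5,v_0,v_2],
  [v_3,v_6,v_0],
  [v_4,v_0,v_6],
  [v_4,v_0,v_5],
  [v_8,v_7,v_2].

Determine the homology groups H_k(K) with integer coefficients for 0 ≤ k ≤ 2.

H_0 = Z,  H_1 = Z ⊕ Z/2Z,  H_2 = 0.

Fix the vertex order v_0 < v_1 < v_2 < v_3 < v_4 < v_5 < v_6 < v_7 < v_8 and write every simplex with vertices in increasing order. Then dim K = 2 and the simplices of K are:

  0-simplices (9): [v_0], [v_1], [v_2], [v_3], [v_4], [v_5], [v_6], [v_7], [v_8]
  1-simplices (27): (27 of them)
  2-simplices (18): (18 of them)

giving chain groups C_0 ≅ Z^9, C_1 ≅ Z^27, C_2 ≅ Z^18.

∂_1: C_1 → C_0 sends each edge [p,q] (with p < q) to q − p. For instance
  ∂[v_4,v_8] = [v_8] − [v_4].
The resulting 9×27 matrix has rank 8, and its Smith normal form has invariant factors (1,1,1,1,1,1,1,1).

The boundary map ∂_2: C_2 → C_1 acts by ∂[p,q,r] = [q,r] − [p,r] + [p,q]. For instance
  ∂[v_4,v_5,v_8] = [v_5,v_8] − [v_4,v_8] + [v_4,v_5],
  ∂[v_2,v_7,v_8] = [v_7,v_8] − [v_2,v_8] + [v_2,v_7].
This gives a 27×18 integer matrix of rank 18; reducing to Smith normal form yields diagonal entries (1,1,1,1,1,1,1,1,1,1,1,1,1,1,1,1,1,2).

Reading off H_k = ker ∂_k / im ∂_{k+1}:

  H_0: rank C_0 − rank ∂_1 = 9 − 8 = 1, and the invariant factors of ∂_1 are all 1, so H_0 ≅ Z.
  H_1: rank ker ∂_1 − rank ∂_2 = (27 − 8) − 18 = 1, and ∂_2 has invariant factor 2 > 1, so H_1 ≅ Z ⊕ Z/2Z.
  H_2: rank ker ∂_2 − rank ∂_3 = (18 − 18) − 0 = 0, and there is no ∂_3, so H_2 ≅ 0.

(K is a triangulation of the Klein bottle.)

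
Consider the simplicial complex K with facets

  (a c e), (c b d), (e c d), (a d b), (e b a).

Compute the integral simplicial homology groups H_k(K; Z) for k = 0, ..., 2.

H_0 = Z,  H_1 = Z,  H_2 = 0.

Order the vertices as a < b < c < d < e. Listing each simplex with vertices in this order, K has dimension 2 with simplices:

  0-simplices (5): a, b, c, d, e
  1-simplices (10): ab, ac, ad, ae, bc, bd, be, cd, ce, de
  2-simplices (5): abd, abe, ace, bcd, cde

Hence C_0 ≅ Z^5, C_1 ≅ Z^10, C_2 ≅ Z^5.

Boundary ∂_1: C_1 → C_0 is given by ∂[p,q] = [q] − [p]. For instance
  ∂ad = d − a.
This gives a 5×10 integer matrix of rank 4; reducing to Smith normal form yields diagonal entries (1,1,1,1).

∂_2: C_2 → C_1 acts by ∂[p,q,r] = [q,r] − [p,r] + [p,q]. For instance
  ∂bcd = cd − bd + bc,
  ∂abd = bd − ad + ab.
This gives a 10×5 integer matrix of rank 5; reducing to Smith normal form yields diagonal entries (1,1,1,1,1).

Computing H_k = (kernel of ∂_k) / (image of ∂_{k+1}):

  H_0: rank C_0 − rank ∂_1 = 5 − 4 = 1, and the invariant factors of ∂_1 are all 1, so H_0 = Z.
  H_1: rank ker ∂_1 − rank ∂_2 = (10 − 4) − 5 = 1, and the invariant factors of ∂_2 are all 1, so H_1 = Z.
  H_2: rank ker ∂_2 − rank ∂_3 = (5 − 5) − 0 = 0, and there is no ∂_3, so H_2 = 0.

As a check, the Euler characteristic is 5 − 10 + 5 = 0, which agrees with 1 − 1 + 0 = 0.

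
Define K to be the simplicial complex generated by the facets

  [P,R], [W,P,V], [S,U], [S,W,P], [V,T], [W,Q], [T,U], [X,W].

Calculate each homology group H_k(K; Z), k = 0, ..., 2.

H_0 ≅ Z,  H_1 ≅ Z,  H_2 = 0.

Order the vertices as P < Q < R < S < T < U < V < W < X. Listing each simplex with vertices in this order, K has dimension 2 with simplices:

  0-simplices (9): P, Q, R, S, T, U, V, W, X
  1-simplices (11): PR, PS, PV, PW, QW, SU, SW, TU, TV, VW, WX
  2-simplices (2): PSW, PVW

Hence C_0 ≅ Z^9, C_1 ≅ Z^11, C_2 ≅ Z^2.

Boundary ∂_1: C_1 → C_0 is given by ∂[p,q] = [q] − [p]. For instance
  ∂PW = W − P.
The 9×11 boundary matrix has rank 8 and Smith normal form diag(1,1,1,1,1,1,1,1).

Boundary ∂_2: C_2 → C_1 acts by ∂[p,q,r] = [q,r] − [p,r] + [p,q]. For instance
  ∂PVW = VW − PW + PV,
  ∂PSW = SW − PW + PS.
As a 11×2 matrix over Z this has rank 2, with invariant factors (1,1).

Now H_k = ker ∂_k / im ∂_{k+1}, so:

  H_0: rank C_0 − rank ∂_1 = 9 − 8 = 1, and the invariant factors of ∂_1 are all 1, so H_0 ≅ Z.
  H_1: rank ker ∂_1 − rank ∂_2 = (11 − 8) − 2 = 1, and the invariant factors of ∂_2 are all 1, so H_1 ≅ Z.
  H_2: rank ker ∂_2 − rank ∂_3 = (2 − 2) − 0 = 0, and there is no ∂_3, so H_2 ≅ 0.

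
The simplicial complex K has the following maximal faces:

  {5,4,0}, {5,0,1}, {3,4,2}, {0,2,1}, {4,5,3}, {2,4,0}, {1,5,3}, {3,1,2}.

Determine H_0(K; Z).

Take the total order 0 < 1 < 2 < 3 < 4 < 5 on the vertex set. Then K (dimension 2) consists of the simplices:

  0-simplices (6): [0], [1], [2], [3], [4], [5]
  1-simplices (12): [0,1], [0,2], [0,4], [0,5], [1,2], [1,3], [1,5], [2,3], [2,4], [3,4], [3,5], [4,5]
  2-simplices (8): [0,1,2], [0,1,5], [0,2,4], [0,4,5], [1,2,3], [1,3,5], [2,3,4], [3,4,5]

so the chain groups are C_0 ≅ Z^6, C_1 ≅ Z^12, C_2 ≅ Z^8.

Boundary ∂_1: C_1 → C_0 sends each edge [p,q] (with p < q) to q − p.
The resulting 6×12 matrix has rank 5, and its Smith normal form has invariant factors (1,1,1,1,1).

The boundary map ∂_2: C_2 → C_1 maps a triangle to the signed sum of its edges. For instance
  ∂[0,2,4] = [2,4] − [0,4] + [0,2],
  ∂[3,4,5] = [4,5] − [3,5] + [3,4].
As a 12×8 matrix over Z this has rank 7, with invariant factors (1,1,1,1,1,1,1).

Now H_k = ker ∂_k / im ∂_{k+1}, so:

  H_0: rank C_0 − rank ∂_1 = 6 − 5 = 1, and the invariant factors of ∂_1 are all 1, so H_0 ≅ Z.

H_0 = Z.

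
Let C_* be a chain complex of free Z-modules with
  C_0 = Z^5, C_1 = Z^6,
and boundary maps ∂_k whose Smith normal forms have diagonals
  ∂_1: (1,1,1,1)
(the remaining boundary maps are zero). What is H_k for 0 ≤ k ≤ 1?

H_0: b_0 = 5 − 0 − 4 = 1; torsion from ∂_1 factors > 1: none. So H_0 ≅ Z.
H_1: b_1 = 6 − 4 − 0 = 2; torsion from ∂_2 factors > 1: none. So H_1 ≅ Z^2.

H_0 ≅ Z,  H_1 ≅ Z^2.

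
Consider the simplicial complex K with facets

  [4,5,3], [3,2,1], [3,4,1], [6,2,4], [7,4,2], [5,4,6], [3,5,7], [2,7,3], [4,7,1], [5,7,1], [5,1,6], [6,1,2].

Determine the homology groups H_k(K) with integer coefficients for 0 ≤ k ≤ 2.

K has 7 vertices, 18 edges, 12 triangles.
rank ∂_0 = 0, rank ∂_1 = 6 ⇒ b_0 = 7 − 0 − 6 = 1; all invariant factors of ∂_1 are 1 so no torsion. So H_0 = Z.
rank ∂_1 = 6, rank ∂_2 = 12 ⇒ b_1 = 18 − 6 − 12 = 0; ∂_2 has invariant factor(s) [2] giving torsion. So H_1 = Z/2.
rank ∂_2 = 12, rank ∂_3 = 0 ⇒ b_2 = 12 − 12 − 0 = 0. So H_2 = 0.

H_0 = Z,  H_1 = Z/2,  H_2 = 0.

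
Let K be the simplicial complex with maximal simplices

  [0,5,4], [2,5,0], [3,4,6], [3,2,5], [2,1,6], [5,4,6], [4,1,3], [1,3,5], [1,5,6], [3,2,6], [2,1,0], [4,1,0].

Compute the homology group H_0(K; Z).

Fix the vertex order 0 < 1 < 2 < 3 < 4 < 5 < 6 and write every simplex with vertices in increasing order. Then dim K = 2 and the simplices of K are:

  0-simplices (7): [0], [1], [2], [3], [4], [5], [6]
  1-simplices (18): [0,1], [0,2], [0,4], [0,5], [1,2], [1,3], [1,4], [1,5], [1,6], [2,3], [2,5], [2,6], [3,4], [3,5], [3,6], [4,5], [4,6], [5,6]
  2-simplices (12): [0,1,2], [0,1,4], [0,2,5], [0,4,5], [1,2,6], [1,3,4], [1,3,5], [1,5,6], [2,3,5], [2,3,6], [3,4,6], [4,5,6]

giving chain groups C_0 ≅ Z^7, C_1 ≅ Z^18, C_2 ≅ Z^12.

The boundary map ∂_1: C_1 → C_0 maps an edge to its endpoints' difference, ∂[p,q] = q − p.
As a 7×18 matrix over Z this has rank 6, with invariant factors (1,1,1,1,1,1).

Boundary ∂_2: C_2 → C_1 maps a triangle to the signed sum of its edges. For instance
  ∂[2,3,5] = [3,5] − [2,5] + [2,3],
  ∂[0,1,2] = [1,2] − [0,2] + [0,1].
The resulting 18×12 matrix has rank 12, and its Smith normal form has invariant factors (1,1,1,1,1,1,1,1,1,1,1,2).

Now H_k = ker ∂_k / im ∂_{k+1}, so:

  H_0: rank C_0 − rank ∂_1 = 7 − 6 = 1, and the invariant factors of ∂_1 are all 1, so H_0 = Z.

H_0 ≅ Z.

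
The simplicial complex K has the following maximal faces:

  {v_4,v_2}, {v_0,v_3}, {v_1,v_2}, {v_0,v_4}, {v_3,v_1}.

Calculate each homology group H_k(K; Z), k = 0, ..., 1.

Take the total order v_0 < v_1 < v_2 < v_3 < v_4 on the vertex set. Then K (dimension 1) consists of the simplices:

  0-simplices (5): [v_0], [v_1], [v_2], [v_3], [v_4]
  1-simplices (5): [v_0,v_3], [v_0,v_4], [v_1,v_2], [v_1,v_3], [v_2,v_4]

Hence C_0 ≅ Z^5, C_1 ≅ Z^5.

Boundary ∂_1: C_1 → C_0 is given by ∂[p,q] = [q] − [p].
The 5×5 boundary matrix has rank 4 and Smith normal form diag(1,1,1,1).

From H_k ≅ ker(∂_k) / im(∂_{k+1}) we obtain:

  H_0: rank C_0 − rank ∂_1 = 5 − 4 = 1, and the invariant factors of ∂_1 are all 1, so H_0 = Z.
  H_1: rank ker ∂_1 − rank ∂_2 = (5 − 4) − 0 = 1, and there is no ∂_2, so H_1 = Z.

As a check, the Euler characteristic is 5 − 5 = 0, which agrees with 1 − 1 = 0.

H_0 = Z,  H_1 = Z.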